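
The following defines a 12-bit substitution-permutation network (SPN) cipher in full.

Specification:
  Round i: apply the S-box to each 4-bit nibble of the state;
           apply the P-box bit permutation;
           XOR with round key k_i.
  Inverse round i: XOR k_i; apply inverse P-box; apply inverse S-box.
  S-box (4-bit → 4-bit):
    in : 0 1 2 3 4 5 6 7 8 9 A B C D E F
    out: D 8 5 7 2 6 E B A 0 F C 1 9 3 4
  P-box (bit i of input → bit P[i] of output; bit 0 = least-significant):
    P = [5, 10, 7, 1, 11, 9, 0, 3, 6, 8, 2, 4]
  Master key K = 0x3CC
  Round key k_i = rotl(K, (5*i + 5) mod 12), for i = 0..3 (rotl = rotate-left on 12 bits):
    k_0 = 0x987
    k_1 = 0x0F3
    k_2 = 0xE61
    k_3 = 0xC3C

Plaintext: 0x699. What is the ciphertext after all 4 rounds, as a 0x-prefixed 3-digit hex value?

0x0BC

s_0 = plaintext = 0x699
s_1 = Round(s_0, k_0) = 0x893
s_2 = Round(s_1, k_1) = 0x543
s_3 = Round(s_2, k_2) = 0x9C5
s_4 = Round(s_3, k_3) = 0x0BC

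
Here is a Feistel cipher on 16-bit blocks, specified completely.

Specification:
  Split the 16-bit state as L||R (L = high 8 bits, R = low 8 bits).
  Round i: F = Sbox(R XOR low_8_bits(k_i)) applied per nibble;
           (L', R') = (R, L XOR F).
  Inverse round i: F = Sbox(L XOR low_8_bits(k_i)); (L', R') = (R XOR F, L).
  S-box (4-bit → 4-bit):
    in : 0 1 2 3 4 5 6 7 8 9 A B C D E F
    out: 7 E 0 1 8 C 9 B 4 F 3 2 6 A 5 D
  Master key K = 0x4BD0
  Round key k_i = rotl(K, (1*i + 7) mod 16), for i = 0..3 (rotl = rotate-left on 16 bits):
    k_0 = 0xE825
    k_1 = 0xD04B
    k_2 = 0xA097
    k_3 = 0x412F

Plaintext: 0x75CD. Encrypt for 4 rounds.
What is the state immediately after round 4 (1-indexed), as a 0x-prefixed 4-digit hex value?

0x4EC0

s_0 = plaintext = 0x75CD
s_1 = Round(s_0, k_0) = 0xCD21
s_2 = Round(s_1, k_1) = 0x215E
s_3 = Round(s_2, k_2) = 0x5E4E
s_4 = Round(s_3, k_3) = 0x4EC0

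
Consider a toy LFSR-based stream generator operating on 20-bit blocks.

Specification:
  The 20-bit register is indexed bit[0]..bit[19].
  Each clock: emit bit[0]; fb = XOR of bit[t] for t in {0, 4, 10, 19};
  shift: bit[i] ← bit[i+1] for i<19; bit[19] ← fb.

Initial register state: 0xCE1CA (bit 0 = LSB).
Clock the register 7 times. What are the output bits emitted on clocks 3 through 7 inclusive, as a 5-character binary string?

reg_0 = 0xCE1CA
clock 1: out=0, reg = 0xE70E5
clock 2: out=1, reg = 0x73872
clock 3: out=0, reg = 0xB9C39
clock 4: out=1, reg = 0x5CE1C
clock 5: out=0, reg = 0x2E70E
clock 6: out=0, reg = 0x97387
clock 7: out=1, reg = 0x4B9C3

01001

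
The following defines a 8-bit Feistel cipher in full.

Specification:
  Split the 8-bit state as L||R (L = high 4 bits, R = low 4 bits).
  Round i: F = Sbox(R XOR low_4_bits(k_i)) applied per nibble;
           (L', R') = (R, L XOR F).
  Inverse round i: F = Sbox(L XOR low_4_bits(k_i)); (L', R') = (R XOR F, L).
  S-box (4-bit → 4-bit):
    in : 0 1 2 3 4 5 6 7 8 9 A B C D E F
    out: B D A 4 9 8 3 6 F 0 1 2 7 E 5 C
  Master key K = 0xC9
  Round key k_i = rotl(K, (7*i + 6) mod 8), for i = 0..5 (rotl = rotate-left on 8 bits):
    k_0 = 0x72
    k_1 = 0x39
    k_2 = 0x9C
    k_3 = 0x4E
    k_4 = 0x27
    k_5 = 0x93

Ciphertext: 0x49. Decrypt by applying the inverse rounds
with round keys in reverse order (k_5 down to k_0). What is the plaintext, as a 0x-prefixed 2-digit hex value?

s_0 = ciphertext = 0x49
s_1 = InvRound(s_0, k_5) = 0xF4
s_2 = InvRound(s_1, k_4) = 0xBF
s_3 = InvRound(s_2, k_3) = 0x7B
s_4 = InvRound(s_3, k_2) = 0x97
s_5 = InvRound(s_4, k_1) = 0xC9
s_6 = InvRound(s_5, k_0) = 0xCC

0xCC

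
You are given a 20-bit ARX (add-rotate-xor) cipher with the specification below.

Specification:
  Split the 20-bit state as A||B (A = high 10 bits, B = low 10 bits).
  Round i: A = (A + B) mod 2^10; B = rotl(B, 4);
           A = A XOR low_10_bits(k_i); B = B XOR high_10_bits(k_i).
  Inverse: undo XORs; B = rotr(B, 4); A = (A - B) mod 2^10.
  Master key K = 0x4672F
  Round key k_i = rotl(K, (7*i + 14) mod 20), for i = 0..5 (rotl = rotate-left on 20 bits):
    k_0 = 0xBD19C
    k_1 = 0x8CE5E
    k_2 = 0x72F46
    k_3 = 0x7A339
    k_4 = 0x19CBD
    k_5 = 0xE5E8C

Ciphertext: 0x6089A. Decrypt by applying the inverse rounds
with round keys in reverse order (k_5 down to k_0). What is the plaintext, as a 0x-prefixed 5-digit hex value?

s_0 = ciphertext = 0x6089A
s_1 = InvRound(s_0, k_5) = 0xE7B70
s_2 = InvRound(s_1, k_4) = 0x4C9F1
s_3 = InvRound(s_2, k_3) = 0xF2A41
s_4 = InvRound(s_3, k_2) = 0x752B8
s_5 = InvRound(s_4, k_1) = 0x30AC8
s_6 = InvRound(s_5, k_0) = 0x96F03

0x96F03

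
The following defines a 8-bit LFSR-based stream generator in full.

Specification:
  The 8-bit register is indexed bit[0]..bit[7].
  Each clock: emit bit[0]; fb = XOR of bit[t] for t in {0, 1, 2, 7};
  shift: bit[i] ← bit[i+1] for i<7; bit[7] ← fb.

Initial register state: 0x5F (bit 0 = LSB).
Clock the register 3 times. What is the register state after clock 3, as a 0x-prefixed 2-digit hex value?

0xAB

reg_0 = 0x5F
clock 1: out=1, reg = 0xAF
clock 2: out=1, reg = 0x57
clock 3: out=1, reg = 0xAB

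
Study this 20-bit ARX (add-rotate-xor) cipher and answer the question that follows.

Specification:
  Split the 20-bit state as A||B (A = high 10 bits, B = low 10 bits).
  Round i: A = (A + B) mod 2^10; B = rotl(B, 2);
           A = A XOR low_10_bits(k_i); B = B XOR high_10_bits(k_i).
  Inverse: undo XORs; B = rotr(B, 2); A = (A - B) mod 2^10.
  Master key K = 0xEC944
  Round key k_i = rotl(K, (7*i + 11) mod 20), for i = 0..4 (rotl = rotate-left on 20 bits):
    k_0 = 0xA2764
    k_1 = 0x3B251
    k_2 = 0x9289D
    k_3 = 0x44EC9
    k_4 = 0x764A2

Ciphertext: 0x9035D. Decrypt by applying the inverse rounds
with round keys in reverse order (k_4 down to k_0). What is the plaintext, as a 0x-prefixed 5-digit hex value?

0x920CC

s_0 = ciphertext = 0x9035D
s_1 = InvRound(s_0, k_4) = 0x904A1
s_2 = InvRound(s_1, k_3) = 0x8726C
s_3 = InvRound(s_2, k_2) = 0x1E209
s_4 = InvRound(s_3, k_1) = 0x1C1B9
s_5 = InvRound(s_4, k_0) = 0x920CC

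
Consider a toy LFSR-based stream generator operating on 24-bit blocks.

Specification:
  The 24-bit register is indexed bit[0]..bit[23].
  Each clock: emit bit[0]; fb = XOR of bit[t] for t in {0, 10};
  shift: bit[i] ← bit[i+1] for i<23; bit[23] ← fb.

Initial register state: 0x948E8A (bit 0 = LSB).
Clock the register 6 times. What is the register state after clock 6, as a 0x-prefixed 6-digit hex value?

0xA6523A

reg_0 = 0x948E8A
clock 1: out=0, reg = 0xCA4745
clock 2: out=1, reg = 0x6523A2
clock 3: out=0, reg = 0x3291D1
clock 4: out=1, reg = 0x9948E8
clock 5: out=0, reg = 0x4CA474
clock 6: out=0, reg = 0xA6523A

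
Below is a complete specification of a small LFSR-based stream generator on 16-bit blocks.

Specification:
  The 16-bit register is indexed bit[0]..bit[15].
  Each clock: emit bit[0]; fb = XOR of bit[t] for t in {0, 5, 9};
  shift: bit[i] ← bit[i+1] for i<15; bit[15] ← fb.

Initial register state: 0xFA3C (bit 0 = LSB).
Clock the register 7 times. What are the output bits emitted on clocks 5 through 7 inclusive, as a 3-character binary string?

reg_0 = 0xFA3C
clock 1: out=0, reg = 0x7D1E
clock 2: out=0, reg = 0x3E8F
clock 3: out=1, reg = 0x1F47
clock 4: out=1, reg = 0x0FA3
clock 5: out=1, reg = 0x87D1
clock 6: out=1, reg = 0x43E8
clock 7: out=0, reg = 0x21F4

110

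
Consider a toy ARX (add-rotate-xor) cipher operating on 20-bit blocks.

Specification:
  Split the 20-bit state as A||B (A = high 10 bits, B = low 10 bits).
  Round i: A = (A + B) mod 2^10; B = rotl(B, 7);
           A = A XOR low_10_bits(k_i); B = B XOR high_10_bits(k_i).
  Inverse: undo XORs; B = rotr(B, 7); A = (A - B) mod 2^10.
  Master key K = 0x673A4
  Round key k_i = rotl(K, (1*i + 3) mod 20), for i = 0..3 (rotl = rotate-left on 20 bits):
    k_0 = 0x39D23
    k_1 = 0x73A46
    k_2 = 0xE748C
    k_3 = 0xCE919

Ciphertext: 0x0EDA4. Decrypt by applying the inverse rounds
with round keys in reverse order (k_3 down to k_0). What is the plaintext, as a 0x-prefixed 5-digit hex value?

0xBA911

s_0 = ciphertext = 0x0EDA4
s_1 = InvRound(s_0, k_3) = 0x0B4F5
s_2 = InvRound(s_1, k_2) = 0x56F46
s_3 = InvRound(s_2, k_1) = 0xB6045
s_4 = InvRound(s_3, k_0) = 0xBA911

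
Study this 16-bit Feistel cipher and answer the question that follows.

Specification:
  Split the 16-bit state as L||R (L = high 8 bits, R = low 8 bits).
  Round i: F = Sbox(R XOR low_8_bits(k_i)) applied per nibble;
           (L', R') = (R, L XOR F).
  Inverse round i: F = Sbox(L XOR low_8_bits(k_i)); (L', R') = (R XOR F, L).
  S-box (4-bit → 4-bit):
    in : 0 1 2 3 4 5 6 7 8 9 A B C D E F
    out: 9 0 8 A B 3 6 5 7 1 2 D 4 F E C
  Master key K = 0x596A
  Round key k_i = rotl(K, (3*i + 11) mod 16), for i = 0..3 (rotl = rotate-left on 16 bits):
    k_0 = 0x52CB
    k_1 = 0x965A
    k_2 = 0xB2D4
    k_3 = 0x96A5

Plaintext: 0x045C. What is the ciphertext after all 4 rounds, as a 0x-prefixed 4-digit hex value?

0xB2E4

s_0 = plaintext = 0x045C
s_1 = Round(s_0, k_0) = 0x5C11
s_2 = Round(s_1, k_1) = 0x11E1
s_3 = Round(s_2, k_2) = 0xE1B2
s_4 = Round(s_3, k_3) = 0xB2E4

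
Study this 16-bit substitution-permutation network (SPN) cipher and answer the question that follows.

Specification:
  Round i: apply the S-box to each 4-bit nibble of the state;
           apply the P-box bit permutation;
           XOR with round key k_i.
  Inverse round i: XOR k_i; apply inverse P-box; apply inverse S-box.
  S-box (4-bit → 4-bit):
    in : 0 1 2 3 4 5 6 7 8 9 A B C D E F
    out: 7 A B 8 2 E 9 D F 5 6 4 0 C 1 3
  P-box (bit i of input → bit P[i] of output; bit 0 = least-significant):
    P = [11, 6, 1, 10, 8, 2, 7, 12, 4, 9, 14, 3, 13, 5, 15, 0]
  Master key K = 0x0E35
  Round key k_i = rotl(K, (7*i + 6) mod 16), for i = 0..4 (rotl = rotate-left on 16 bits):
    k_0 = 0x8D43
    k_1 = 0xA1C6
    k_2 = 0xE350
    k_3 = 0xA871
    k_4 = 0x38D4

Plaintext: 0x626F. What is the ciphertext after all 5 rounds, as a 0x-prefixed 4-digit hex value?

s_0 = plaintext = 0x626F
s_1 = Round(s_0, k_0) = 0xB61A
s_2 = Round(s_1, k_1) = 0x3198
s_3 = Round(s_2, k_2) = 0xEC9B
s_4 = Round(s_3, k_3) = 0x89F3
s_5 = Round(s_4, k_4) = 0xDDE1

0xDDE1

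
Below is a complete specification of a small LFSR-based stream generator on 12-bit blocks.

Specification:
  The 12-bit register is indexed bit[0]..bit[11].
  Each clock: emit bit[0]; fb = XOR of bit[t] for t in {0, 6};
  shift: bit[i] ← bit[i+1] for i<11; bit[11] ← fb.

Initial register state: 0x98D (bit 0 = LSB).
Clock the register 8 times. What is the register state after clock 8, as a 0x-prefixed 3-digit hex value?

reg_0 = 0x98D
clock 1: out=1, reg = 0xCC6
clock 2: out=0, reg = 0xE63
clock 3: out=1, reg = 0x731
clock 4: out=1, reg = 0xB98
clock 5: out=0, reg = 0x5CC
clock 6: out=0, reg = 0xAE6
clock 7: out=0, reg = 0xD73
clock 8: out=1, reg = 0x6B9

0x6B9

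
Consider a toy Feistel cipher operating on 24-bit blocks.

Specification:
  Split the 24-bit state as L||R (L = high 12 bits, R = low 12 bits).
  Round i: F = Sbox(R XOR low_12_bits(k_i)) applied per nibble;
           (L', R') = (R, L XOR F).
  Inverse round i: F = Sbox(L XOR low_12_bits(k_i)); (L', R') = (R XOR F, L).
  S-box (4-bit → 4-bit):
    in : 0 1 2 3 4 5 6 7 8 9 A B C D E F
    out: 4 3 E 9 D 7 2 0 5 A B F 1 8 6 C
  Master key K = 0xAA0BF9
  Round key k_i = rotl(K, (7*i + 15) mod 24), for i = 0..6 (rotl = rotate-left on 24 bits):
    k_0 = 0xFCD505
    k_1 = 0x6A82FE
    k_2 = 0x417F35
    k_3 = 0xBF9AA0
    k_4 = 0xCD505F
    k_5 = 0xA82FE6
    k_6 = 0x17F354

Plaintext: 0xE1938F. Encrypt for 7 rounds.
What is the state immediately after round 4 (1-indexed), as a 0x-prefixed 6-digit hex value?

s_0 = plaintext = 0xE1938F
s_1 = Round(s_0, k_0) = 0x38FC42
s_2 = Round(s_1, k_1) = 0xC4257E
s_3 = Round(s_2, k_2) = 0x57E79D
s_4 = Round(s_3, k_3) = 0x79DDE6
s_5 = Round(s_4, k_4) = 0xDE6F67
s_6 = Round(s_5, k_5) = 0xF679B5
s_7 = Round(s_6, k_6) = 0x9B5404

0x79DDE6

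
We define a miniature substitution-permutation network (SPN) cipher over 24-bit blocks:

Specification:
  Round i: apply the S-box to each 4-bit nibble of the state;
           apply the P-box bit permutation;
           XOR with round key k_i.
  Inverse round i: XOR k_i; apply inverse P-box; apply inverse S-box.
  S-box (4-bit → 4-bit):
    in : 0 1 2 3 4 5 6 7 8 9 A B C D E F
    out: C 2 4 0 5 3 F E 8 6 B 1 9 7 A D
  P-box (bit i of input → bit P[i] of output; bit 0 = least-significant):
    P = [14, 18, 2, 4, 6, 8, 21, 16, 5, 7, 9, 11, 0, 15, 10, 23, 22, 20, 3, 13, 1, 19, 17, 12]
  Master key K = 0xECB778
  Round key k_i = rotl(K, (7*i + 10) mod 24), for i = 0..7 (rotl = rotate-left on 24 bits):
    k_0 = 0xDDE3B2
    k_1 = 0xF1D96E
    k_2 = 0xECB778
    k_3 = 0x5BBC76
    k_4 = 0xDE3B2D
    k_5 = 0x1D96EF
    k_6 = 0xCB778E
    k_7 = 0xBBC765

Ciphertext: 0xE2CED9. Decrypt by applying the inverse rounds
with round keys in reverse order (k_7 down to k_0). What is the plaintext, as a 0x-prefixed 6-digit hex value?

0x26AC2E

s_0 = ciphertext = 0xE2CED9
s_1 = InvRound(s_0, k_7) = 0x1D3AE0
s_2 = InvRound(s_1, k_6) = 0x4D0C5D
s_3 = InvRound(s_2, k_5) = 0xC51638
s_4 = InvRound(s_3, k_4) = 0x9E48E0
s_5 = InvRound(s_4, k_3) = 0xCC7186
s_6 = InvRound(s_5, k_2) = 0xB29D4F
s_7 = InvRound(s_6, k_1) = 0x2B4B8B
s_8 = InvRound(s_7, k_0) = 0x26AC2E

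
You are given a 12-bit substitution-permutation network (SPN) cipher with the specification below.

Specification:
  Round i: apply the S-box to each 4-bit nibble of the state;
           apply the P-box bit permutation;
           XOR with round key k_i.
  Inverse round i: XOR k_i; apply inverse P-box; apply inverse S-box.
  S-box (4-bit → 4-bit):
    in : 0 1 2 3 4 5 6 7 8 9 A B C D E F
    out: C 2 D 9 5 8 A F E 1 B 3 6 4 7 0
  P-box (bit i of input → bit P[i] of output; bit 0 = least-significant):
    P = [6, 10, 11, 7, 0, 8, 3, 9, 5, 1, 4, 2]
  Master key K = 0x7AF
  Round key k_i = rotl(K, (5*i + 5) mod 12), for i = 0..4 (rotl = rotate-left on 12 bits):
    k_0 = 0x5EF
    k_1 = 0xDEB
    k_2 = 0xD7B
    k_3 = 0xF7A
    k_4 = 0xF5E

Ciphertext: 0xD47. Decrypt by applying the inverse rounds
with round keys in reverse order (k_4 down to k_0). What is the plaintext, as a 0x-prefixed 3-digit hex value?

s_0 = ciphertext = 0xD47
s_1 = InvRound(s_0, k_4) = 0xD2F
s_2 = InvRound(s_1, k_3) = 0x039
s_3 = InvRound(s_2, k_2) = 0x11E
s_4 = InvRound(s_3, k_1) = 0x297
s_5 = InvRound(s_4, k_0) = 0x48B

0x48B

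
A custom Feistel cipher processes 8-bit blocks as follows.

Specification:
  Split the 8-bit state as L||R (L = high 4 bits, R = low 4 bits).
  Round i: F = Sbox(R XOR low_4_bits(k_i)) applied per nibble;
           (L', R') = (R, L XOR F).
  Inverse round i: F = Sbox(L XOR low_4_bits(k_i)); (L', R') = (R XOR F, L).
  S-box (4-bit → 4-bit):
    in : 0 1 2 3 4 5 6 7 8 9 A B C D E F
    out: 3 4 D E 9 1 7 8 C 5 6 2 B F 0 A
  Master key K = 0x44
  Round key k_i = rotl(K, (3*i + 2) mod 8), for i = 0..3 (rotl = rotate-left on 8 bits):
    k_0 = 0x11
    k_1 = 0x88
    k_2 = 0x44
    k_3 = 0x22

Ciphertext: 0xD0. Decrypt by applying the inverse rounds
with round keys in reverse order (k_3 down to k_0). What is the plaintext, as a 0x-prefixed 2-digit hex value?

0xBB

s_0 = ciphertext = 0xD0
s_1 = InvRound(s_0, k_3) = 0xAD
s_2 = InvRound(s_1, k_2) = 0xDA
s_3 = InvRound(s_2, k_1) = 0xBD
s_4 = InvRound(s_3, k_0) = 0xBB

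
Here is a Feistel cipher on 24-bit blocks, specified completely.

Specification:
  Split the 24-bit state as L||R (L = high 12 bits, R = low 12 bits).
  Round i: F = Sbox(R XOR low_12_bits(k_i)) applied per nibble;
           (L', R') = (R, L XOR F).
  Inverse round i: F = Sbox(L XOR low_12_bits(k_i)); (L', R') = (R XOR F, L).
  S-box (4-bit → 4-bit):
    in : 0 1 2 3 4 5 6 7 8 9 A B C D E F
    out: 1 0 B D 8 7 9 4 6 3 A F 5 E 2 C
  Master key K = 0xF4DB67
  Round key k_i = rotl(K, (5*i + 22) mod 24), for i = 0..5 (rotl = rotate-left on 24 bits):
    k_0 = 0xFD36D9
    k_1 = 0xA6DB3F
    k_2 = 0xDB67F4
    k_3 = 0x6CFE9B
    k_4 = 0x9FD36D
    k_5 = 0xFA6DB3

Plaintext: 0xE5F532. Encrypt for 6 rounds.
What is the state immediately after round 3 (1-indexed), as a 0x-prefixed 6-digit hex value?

0x3BEBFA

s_0 = plaintext = 0xE5F532
s_1 = Round(s_0, k_0) = 0x532370
s_2 = Round(s_1, k_1) = 0x3703BE
s_3 = Round(s_2, k_2) = 0x3BEBFA
s_4 = Round(s_3, k_3) = 0xBFA42E
s_5 = Round(s_4, k_4) = 0x42EF77
s_6 = Round(s_5, k_5) = 0xF77F76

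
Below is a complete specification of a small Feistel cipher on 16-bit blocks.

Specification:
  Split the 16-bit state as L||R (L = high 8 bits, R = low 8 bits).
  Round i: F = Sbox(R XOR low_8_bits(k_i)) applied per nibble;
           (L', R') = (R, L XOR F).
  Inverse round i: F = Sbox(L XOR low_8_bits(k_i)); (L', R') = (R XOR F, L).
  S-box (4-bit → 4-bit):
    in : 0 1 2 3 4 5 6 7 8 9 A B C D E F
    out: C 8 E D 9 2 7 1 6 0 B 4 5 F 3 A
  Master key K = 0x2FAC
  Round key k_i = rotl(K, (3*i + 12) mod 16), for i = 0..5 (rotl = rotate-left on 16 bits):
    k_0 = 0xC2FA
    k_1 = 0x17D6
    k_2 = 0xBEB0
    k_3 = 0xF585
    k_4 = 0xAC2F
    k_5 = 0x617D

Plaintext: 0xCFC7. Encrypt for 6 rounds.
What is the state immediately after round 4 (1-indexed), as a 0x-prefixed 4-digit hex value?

0xFC80

s_0 = plaintext = 0xCFC7
s_1 = Round(s_0, k_0) = 0xC710
s_2 = Round(s_1, k_1) = 0x1090
s_3 = Round(s_2, k_2) = 0x90FC
s_4 = Round(s_3, k_3) = 0xFC80
s_5 = Round(s_4, k_4) = 0x8046
s_6 = Round(s_5, k_5) = 0x4654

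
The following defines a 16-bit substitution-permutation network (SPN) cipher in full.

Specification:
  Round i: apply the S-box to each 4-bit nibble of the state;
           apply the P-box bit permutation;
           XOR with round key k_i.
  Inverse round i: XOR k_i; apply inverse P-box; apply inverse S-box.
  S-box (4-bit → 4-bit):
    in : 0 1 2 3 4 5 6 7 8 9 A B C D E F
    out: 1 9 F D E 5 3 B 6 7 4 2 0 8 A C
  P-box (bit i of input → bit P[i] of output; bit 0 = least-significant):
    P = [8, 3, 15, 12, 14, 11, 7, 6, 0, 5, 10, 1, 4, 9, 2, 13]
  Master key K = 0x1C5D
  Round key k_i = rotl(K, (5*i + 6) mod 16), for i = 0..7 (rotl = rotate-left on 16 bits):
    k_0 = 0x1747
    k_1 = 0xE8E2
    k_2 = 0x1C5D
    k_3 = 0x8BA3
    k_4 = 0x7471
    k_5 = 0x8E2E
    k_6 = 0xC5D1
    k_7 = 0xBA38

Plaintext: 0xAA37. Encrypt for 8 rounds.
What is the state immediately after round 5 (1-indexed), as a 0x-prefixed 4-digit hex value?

s_0 = plaintext = 0xAA37
s_1 = Round(s_0, k_0) = 0x428B
s_2 = Round(s_1, k_1) = 0xC64D
s_3 = Round(s_2, k_2) = 0x04BC
s_4 = Round(s_3, k_3) = 0x8791
s_5 = Round(s_4, k_4) = 0x2FD6
s_6 = Round(s_5, k_5) = 0xA970
s_7 = Round(s_6, k_6) = 0x88B4
s_8 = Round(s_7, k_7) = 0x2414

0x2FD6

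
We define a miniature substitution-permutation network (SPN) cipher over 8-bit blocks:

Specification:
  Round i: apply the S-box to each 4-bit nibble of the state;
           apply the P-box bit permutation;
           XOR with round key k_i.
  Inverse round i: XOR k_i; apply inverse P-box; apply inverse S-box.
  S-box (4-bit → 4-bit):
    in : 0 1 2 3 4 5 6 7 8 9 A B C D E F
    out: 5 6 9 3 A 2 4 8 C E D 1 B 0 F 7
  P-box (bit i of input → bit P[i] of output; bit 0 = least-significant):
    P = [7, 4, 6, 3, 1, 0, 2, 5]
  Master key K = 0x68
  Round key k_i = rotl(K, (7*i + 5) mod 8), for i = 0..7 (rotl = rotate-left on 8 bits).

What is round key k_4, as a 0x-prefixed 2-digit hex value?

0xD0

K = 0x68
k_0 = rotl(K, (7*0+5) mod 8) = rotl(K, 5) = 0x0D
k_1 = rotl(K, (7*1+5) mod 8) = rotl(K, 4) = 0x86
k_2 = rotl(K, (7*2+5) mod 8) = rotl(K, 3) = 0x43
k_3 = rotl(K, (7*3+5) mod 8) = rotl(K, 2) = 0xA1
k_4 = rotl(K, (7*4+5) mod 8) = rotl(K, 1) = 0xD0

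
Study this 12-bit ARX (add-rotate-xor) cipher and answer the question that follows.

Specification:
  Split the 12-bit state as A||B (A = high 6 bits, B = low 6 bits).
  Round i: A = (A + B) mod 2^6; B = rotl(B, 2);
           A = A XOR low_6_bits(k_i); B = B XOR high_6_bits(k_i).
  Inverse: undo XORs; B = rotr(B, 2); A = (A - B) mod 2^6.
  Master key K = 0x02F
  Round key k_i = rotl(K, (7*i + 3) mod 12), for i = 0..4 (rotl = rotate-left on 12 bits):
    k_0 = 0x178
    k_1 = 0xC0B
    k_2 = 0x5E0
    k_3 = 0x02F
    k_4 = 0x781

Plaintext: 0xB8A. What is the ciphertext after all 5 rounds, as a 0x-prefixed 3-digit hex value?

0xC6D

s_0 = plaintext = 0xB8A
s_1 = Round(s_0, k_0) = 0x02D
s_2 = Round(s_1, k_1) = 0x986
s_3 = Round(s_2, k_2) = 0x30F
s_4 = Round(s_3, k_3) = 0xD3C
s_5 = Round(s_4, k_4) = 0xC6D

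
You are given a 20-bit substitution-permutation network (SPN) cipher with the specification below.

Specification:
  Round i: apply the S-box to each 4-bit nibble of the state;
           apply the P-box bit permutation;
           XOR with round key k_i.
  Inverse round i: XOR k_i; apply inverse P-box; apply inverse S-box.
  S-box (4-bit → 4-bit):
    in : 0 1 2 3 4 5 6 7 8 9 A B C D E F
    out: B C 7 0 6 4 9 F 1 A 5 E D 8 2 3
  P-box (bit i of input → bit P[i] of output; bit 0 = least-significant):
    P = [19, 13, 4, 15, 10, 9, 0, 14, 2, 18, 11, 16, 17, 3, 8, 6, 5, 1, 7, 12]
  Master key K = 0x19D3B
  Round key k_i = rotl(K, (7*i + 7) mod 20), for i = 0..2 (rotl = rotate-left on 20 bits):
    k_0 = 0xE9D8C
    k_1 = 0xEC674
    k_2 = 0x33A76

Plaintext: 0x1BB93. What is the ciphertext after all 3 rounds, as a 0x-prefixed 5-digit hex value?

s_0 = plaintext = 0x1BB93
s_1 = Round(s_0, k_0) = 0xBC644
s_2 = Round(s_1, k_1) = 0xDF5A3
s_3 = Round(s_2, k_2) = 0x1267F

0x1267F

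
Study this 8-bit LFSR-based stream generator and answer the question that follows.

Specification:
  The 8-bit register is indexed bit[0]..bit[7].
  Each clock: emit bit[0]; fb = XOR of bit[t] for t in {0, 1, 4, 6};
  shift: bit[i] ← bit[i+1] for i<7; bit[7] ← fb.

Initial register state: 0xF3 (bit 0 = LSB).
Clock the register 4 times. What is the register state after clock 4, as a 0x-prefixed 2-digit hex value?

0xEF

reg_0 = 0xF3
clock 1: out=1, reg = 0x79
clock 2: out=1, reg = 0xBC
clock 3: out=0, reg = 0xDE
clock 4: out=0, reg = 0xEF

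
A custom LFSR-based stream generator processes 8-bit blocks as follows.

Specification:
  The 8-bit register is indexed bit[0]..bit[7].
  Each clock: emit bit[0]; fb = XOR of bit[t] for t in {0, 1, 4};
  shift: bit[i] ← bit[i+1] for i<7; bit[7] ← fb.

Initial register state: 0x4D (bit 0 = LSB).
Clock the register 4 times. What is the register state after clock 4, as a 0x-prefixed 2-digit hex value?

reg_0 = 0x4D
clock 1: out=1, reg = 0xA6
clock 2: out=0, reg = 0xD3
clock 3: out=1, reg = 0xE9
clock 4: out=1, reg = 0xF4

0xF4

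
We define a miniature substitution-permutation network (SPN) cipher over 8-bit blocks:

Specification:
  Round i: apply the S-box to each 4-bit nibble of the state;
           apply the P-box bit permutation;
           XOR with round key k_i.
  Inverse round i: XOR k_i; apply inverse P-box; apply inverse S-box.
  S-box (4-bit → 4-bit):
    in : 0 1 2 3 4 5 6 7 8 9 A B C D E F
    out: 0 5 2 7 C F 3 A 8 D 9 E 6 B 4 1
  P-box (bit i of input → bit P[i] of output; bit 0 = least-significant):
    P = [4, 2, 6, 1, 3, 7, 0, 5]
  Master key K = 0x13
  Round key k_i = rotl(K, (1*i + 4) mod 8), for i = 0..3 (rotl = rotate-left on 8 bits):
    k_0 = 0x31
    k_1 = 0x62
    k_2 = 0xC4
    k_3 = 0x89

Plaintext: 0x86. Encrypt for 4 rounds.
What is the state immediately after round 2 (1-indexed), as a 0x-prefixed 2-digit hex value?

s_0 = plaintext = 0x86
s_1 = Round(s_0, k_0) = 0x05
s_2 = Round(s_1, k_1) = 0x34
s_3 = Round(s_2, k_2) = 0x0F
s_4 = Round(s_3, k_3) = 0x99

0x34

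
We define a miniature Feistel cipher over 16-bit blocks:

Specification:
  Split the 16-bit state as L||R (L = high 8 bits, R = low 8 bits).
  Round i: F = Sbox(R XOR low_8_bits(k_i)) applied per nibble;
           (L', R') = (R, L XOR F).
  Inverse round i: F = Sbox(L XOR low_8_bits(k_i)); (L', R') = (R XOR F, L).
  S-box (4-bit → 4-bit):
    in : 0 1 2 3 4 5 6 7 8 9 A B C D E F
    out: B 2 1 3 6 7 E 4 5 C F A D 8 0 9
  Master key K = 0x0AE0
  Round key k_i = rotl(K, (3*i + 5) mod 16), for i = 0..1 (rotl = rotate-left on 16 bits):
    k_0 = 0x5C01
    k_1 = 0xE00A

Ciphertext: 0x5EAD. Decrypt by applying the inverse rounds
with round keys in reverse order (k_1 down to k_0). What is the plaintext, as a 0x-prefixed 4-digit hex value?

0xD1DB

s_0 = ciphertext = 0x5EAD
s_1 = InvRound(s_0, k_1) = 0xDB5E
s_2 = InvRound(s_1, k_0) = 0xD1DB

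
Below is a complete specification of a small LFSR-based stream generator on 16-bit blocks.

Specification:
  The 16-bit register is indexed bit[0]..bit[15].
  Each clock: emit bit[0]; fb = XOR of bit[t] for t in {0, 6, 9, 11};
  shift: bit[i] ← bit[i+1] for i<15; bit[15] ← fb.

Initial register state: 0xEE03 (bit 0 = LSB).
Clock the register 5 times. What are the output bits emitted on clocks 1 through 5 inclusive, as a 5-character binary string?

reg_0 = 0xEE03
clock 1: out=1, reg = 0xF701
clock 2: out=1, reg = 0x7B80
clock 3: out=0, reg = 0x3DC0
clock 4: out=0, reg = 0x1EE0
clock 5: out=0, reg = 0x8F70

11000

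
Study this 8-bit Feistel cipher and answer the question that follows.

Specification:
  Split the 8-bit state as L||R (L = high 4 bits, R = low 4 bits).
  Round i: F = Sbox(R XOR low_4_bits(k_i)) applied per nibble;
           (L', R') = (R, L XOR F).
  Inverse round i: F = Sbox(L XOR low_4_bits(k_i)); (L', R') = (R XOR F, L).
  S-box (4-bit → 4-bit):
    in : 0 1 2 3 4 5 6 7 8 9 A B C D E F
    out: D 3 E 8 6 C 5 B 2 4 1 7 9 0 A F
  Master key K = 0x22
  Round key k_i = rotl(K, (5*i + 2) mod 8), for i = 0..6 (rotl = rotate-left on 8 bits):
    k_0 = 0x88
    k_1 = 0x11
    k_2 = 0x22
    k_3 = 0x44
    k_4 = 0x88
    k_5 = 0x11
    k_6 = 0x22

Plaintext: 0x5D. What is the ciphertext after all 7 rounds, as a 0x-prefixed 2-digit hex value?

0x7E

s_0 = plaintext = 0x5D
s_1 = Round(s_0, k_0) = 0xD9
s_2 = Round(s_1, k_1) = 0x9F
s_3 = Round(s_2, k_2) = 0xF9
s_4 = Round(s_3, k_3) = 0x9F
s_5 = Round(s_4, k_4) = 0xF2
s_6 = Round(s_5, k_5) = 0x27
s_7 = Round(s_6, k_6) = 0x7E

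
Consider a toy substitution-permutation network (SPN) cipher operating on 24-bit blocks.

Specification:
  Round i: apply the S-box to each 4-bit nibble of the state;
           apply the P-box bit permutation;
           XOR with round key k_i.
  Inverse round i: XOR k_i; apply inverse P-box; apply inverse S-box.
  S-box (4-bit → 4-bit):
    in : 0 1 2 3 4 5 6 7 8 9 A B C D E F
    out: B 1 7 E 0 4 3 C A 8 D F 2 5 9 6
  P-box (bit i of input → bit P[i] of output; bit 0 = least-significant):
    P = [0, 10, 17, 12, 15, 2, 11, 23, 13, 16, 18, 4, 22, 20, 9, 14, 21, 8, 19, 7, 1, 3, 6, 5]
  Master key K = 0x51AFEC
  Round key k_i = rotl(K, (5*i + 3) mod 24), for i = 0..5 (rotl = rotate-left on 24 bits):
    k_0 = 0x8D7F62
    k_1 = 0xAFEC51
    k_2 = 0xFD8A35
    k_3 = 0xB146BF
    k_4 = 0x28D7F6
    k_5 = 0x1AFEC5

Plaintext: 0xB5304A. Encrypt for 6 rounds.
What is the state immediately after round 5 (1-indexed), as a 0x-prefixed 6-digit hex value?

s_0 = plaintext = 0xB5304A
s_1 = Round(s_0, k_0) = 0x960D19
s_2 = Round(s_1, k_1) = 0xDB1D71
s_3 = Round(s_2, k_2) = 0x11A3F6
s_4 = Round(s_3, k_3) = 0xD408A8
s_5 = Round(s_4, k_4) = 0xF90BA4
s_6 = Round(s_5, k_5) = 0xCF161D

0xF90BA4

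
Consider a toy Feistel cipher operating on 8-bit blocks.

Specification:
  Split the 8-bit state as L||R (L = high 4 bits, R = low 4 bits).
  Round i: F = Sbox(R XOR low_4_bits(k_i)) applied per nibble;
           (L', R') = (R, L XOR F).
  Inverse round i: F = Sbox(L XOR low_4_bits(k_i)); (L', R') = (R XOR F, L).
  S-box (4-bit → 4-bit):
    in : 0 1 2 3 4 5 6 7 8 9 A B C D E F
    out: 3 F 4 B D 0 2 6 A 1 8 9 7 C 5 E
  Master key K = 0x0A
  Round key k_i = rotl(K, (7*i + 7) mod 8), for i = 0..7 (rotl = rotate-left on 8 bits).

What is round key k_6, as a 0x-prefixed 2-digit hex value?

K = 0x0A
k_0 = rotl(K, (7*0+7) mod 8) = rotl(K, 7) = 0x05
k_1 = rotl(K, (7*1+7) mod 8) = rotl(K, 6) = 0x82
k_2 = rotl(K, (7*2+7) mod 8) = rotl(K, 5) = 0x41
k_3 = rotl(K, (7*3+7) mod 8) = rotl(K, 4) = 0xA0
k_4 = rotl(K, (7*4+7) mod 8) = rotl(K, 3) = 0x50
k_5 = rotl(K, (7*5+7) mod 8) = rotl(K, 2) = 0x28
k_6 = rotl(K, (7*6+7) mod 8) = rotl(K, 1) = 0x14

0x14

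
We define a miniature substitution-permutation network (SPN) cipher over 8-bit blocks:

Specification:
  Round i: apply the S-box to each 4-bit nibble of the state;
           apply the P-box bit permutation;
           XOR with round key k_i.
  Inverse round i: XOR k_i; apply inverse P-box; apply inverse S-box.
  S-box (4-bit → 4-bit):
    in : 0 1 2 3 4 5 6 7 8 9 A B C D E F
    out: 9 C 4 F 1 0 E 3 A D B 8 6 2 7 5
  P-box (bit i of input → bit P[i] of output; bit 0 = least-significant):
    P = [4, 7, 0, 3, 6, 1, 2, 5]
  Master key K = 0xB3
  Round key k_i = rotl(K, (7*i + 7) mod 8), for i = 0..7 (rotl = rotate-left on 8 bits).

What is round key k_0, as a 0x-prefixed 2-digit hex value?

K = 0xB3
k_0 = rotl(K, (7*0+7) mod 8) = rotl(K, 7) = 0xD9

0xD9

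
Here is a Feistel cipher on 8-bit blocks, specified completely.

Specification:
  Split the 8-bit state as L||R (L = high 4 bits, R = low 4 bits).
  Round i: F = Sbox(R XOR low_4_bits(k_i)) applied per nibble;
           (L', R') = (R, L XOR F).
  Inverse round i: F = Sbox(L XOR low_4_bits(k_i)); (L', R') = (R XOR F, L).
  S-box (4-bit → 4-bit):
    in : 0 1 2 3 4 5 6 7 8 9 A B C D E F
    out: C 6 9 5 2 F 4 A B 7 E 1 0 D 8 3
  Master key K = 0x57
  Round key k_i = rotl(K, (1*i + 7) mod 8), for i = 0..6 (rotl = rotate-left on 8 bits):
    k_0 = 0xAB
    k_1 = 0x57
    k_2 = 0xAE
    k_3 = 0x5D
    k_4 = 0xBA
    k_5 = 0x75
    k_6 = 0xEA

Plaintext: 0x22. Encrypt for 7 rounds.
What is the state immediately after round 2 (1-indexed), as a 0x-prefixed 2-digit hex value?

s_0 = plaintext = 0x22
s_1 = Round(s_0, k_0) = 0x25
s_2 = Round(s_1, k_1) = 0x5B
s_3 = Round(s_2, k_2) = 0xBA
s_4 = Round(s_3, k_3) = 0xA1
s_5 = Round(s_4, k_4) = 0x1B
s_6 = Round(s_5, k_5) = 0xB9
s_7 = Round(s_6, k_6) = 0x9E

0x5B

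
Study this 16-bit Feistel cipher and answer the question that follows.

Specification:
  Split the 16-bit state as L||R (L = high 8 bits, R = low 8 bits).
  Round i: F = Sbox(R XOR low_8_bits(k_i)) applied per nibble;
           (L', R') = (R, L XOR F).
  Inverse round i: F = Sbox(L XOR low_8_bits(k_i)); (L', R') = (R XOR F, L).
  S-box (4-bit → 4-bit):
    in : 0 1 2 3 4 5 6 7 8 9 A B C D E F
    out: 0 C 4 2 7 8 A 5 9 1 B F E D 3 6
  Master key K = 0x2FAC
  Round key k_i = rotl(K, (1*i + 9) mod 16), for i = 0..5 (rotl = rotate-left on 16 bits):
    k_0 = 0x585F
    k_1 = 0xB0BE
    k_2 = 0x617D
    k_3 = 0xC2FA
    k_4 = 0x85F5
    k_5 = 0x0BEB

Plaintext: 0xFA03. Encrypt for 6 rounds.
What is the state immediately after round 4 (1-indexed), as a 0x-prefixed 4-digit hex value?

0x6CF2

s_0 = plaintext = 0xFA03
s_1 = Round(s_0, k_0) = 0x0374
s_2 = Round(s_1, k_1) = 0x74E8
s_3 = Round(s_2, k_2) = 0xE86C
s_4 = Round(s_3, k_3) = 0x6CF2
s_5 = Round(s_4, k_4) = 0xF269
s_6 = Round(s_5, k_5) = 0x6966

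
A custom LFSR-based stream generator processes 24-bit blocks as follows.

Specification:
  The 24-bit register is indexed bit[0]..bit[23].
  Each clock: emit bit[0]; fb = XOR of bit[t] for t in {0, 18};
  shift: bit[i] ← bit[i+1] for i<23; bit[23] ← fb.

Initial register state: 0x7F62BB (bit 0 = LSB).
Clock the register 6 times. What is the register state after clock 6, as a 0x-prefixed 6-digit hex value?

reg_0 = 0x7F62BB
clock 1: out=1, reg = 0x3FB15D
clock 2: out=1, reg = 0x1FD8AE
clock 3: out=0, reg = 0x8FEC57
clock 4: out=1, reg = 0x47F62B
clock 5: out=1, reg = 0x23FB15
clock 6: out=1, reg = 0x91FD8A

0x91FD8A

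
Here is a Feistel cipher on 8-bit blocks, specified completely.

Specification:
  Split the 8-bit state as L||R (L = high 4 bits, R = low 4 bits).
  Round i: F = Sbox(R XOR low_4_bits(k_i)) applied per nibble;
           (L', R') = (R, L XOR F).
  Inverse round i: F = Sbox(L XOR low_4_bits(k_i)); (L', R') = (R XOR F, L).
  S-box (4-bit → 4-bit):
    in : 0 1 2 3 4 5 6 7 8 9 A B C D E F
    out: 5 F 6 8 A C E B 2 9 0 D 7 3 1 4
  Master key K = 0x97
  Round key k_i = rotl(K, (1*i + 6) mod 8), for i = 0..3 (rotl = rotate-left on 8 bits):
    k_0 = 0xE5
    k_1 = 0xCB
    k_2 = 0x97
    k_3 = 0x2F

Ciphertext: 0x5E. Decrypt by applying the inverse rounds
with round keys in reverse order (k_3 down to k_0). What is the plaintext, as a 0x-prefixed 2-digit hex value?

s_0 = ciphertext = 0x5E
s_1 = InvRound(s_0, k_3) = 0xE5
s_2 = InvRound(s_1, k_2) = 0xCE
s_3 = InvRound(s_2, k_1) = 0x5C
s_4 = InvRound(s_3, k_0) = 0x95

0x95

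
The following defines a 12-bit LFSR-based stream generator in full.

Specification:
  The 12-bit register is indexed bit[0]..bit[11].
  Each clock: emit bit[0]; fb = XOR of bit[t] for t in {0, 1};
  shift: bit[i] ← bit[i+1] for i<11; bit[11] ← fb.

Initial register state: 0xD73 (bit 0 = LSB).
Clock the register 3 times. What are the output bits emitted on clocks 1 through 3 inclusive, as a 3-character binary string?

110

reg_0 = 0xD73
clock 1: out=1, reg = 0x6B9
clock 2: out=1, reg = 0xB5C
clock 3: out=0, reg = 0x5AE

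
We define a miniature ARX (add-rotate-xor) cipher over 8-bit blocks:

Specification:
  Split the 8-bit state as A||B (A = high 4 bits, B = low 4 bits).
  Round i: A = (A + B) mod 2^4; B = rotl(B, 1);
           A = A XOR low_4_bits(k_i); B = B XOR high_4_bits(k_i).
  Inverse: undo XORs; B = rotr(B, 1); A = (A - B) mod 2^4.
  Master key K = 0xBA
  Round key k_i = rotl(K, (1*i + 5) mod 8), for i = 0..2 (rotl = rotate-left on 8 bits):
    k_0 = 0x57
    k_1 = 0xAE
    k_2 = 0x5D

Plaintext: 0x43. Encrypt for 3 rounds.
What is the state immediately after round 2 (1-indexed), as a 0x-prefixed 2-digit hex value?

0xDC

s_0 = plaintext = 0x43
s_1 = Round(s_0, k_0) = 0x03
s_2 = Round(s_1, k_1) = 0xDC
s_3 = Round(s_2, k_2) = 0x4C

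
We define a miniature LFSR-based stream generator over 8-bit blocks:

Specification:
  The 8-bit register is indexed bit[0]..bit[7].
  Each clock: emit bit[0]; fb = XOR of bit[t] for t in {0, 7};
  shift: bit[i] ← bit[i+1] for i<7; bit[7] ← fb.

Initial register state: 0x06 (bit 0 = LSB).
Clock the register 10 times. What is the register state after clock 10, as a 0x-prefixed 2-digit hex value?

0x80

reg_0 = 0x06
clock 1: out=0, reg = 0x03
clock 2: out=1, reg = 0x81
clock 3: out=1, reg = 0x40
clock 4: out=0, reg = 0x20
clock 5: out=0, reg = 0x10
clock 6: out=0, reg = 0x08
clock 7: out=0, reg = 0x04
clock 8: out=0, reg = 0x02
clock 9: out=0, reg = 0x01
clock 10: out=1, reg = 0x80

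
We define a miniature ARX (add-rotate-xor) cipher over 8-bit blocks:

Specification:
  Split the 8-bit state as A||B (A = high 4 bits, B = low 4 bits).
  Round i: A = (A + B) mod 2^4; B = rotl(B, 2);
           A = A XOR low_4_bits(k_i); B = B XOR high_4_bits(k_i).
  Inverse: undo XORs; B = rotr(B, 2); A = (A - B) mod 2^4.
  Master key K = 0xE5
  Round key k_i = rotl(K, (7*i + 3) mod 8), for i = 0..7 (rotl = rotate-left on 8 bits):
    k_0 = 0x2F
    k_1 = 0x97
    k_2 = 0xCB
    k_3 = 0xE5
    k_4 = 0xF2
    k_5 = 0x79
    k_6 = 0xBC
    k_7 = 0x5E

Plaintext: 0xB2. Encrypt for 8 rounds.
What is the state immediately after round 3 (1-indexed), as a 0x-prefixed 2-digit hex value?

0x50

s_0 = plaintext = 0xB2
s_1 = Round(s_0, k_0) = 0x2A
s_2 = Round(s_1, k_1) = 0xB3
s_3 = Round(s_2, k_2) = 0x50
s_4 = Round(s_3, k_3) = 0x0E
s_5 = Round(s_4, k_4) = 0xC4
s_6 = Round(s_5, k_5) = 0x96
s_7 = Round(s_6, k_6) = 0x32
s_8 = Round(s_7, k_7) = 0xBD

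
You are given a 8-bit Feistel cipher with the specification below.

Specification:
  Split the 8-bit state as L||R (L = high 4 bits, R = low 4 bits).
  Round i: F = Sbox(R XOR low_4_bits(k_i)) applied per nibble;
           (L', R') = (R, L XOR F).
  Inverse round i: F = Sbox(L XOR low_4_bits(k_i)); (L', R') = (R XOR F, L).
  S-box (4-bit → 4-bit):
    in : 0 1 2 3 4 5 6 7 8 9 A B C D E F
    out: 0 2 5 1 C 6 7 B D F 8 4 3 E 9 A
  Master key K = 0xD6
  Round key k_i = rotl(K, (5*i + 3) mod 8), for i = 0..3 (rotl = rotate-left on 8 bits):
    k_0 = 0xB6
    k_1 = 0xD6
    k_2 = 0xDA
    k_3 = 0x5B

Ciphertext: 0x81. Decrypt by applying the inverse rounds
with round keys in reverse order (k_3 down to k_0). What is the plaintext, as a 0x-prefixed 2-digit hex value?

0x27

s_0 = ciphertext = 0x81
s_1 = InvRound(s_0, k_3) = 0x08
s_2 = InvRound(s_1, k_2) = 0x00
s_3 = InvRound(s_2, k_1) = 0x70
s_4 = InvRound(s_3, k_0) = 0x27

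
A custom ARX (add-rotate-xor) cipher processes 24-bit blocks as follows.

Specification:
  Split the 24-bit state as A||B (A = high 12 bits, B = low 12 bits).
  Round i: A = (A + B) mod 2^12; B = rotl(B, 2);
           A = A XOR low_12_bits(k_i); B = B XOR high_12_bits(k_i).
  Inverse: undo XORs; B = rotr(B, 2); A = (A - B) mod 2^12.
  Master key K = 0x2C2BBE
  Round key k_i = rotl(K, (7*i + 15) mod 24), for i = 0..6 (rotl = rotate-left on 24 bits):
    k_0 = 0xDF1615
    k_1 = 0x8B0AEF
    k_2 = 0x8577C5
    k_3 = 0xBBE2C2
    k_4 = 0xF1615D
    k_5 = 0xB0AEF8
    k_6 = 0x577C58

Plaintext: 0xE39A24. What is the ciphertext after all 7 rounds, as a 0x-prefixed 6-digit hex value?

0xC36756

s_0 = plaintext = 0xE39A24
s_1 = Round(s_0, k_0) = 0xE48563
s_2 = Round(s_1, k_1) = 0x944D3D
s_3 = Round(s_2, k_2) = 0x144CA0
s_4 = Round(s_3, k_3) = 0xF2693D
s_5 = Round(s_4, k_4) = 0x93EBE0
s_6 = Round(s_5, k_5) = 0xBE6488
s_7 = Round(s_6, k_6) = 0xC36756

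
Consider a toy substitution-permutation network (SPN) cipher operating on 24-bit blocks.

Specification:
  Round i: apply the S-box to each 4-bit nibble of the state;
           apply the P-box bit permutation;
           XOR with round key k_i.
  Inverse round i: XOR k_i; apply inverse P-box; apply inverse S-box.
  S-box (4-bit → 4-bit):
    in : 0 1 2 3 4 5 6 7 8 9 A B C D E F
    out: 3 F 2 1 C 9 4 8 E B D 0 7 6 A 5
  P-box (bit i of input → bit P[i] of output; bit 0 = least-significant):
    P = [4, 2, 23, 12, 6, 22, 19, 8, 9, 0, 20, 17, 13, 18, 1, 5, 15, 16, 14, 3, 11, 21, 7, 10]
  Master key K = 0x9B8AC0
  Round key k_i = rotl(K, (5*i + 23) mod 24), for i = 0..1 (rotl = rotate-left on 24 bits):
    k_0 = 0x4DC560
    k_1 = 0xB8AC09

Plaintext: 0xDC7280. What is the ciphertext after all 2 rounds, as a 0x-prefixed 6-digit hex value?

s_0 = plaintext = 0xDC7280
s_1 = Round(s_0, k_0) = 0x2404D5
s_2 = Round(s_1, k_1) = 0xC6DC11

0xC6DC11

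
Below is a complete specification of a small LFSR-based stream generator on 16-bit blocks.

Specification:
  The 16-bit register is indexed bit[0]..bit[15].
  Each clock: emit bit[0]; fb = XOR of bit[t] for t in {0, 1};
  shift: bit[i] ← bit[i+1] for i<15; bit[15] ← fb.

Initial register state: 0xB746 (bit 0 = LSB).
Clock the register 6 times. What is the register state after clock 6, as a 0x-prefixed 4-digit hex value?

0x96DD

reg_0 = 0xB746
clock 1: out=0, reg = 0xDBA3
clock 2: out=1, reg = 0x6DD1
clock 3: out=1, reg = 0xB6E8
clock 4: out=0, reg = 0x5B74
clock 5: out=0, reg = 0x2DBA
clock 6: out=0, reg = 0x96DD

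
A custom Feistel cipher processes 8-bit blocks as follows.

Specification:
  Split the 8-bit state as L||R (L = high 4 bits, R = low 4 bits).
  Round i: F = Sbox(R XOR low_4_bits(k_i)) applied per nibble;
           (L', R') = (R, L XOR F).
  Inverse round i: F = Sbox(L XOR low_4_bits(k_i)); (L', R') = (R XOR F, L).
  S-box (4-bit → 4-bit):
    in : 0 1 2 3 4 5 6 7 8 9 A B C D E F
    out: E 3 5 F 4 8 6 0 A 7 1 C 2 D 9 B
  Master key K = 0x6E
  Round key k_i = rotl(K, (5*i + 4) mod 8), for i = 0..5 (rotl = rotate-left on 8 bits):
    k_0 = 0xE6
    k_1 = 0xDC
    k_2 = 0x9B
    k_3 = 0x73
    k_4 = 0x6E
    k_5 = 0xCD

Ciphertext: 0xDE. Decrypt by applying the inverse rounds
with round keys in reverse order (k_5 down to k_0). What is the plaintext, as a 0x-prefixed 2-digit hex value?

0xD4

s_0 = ciphertext = 0xDE
s_1 = InvRound(s_0, k_5) = 0x0D
s_2 = InvRound(s_1, k_4) = 0x40
s_3 = InvRound(s_2, k_3) = 0x04
s_4 = InvRound(s_3, k_2) = 0x80
s_5 = InvRound(s_4, k_1) = 0x48
s_6 = InvRound(s_5, k_0) = 0xD4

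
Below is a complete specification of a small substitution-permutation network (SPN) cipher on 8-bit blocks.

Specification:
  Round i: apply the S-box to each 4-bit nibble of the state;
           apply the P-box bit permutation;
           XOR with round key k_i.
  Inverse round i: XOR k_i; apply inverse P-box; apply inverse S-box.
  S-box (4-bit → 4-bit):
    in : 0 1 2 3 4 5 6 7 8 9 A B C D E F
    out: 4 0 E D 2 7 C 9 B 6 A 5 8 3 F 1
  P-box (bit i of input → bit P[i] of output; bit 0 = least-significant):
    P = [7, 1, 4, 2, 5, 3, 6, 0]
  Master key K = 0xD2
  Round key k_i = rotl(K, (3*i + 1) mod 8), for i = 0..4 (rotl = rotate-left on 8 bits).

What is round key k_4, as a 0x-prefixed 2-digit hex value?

0x5A

K = 0xD2
k_0 = rotl(K, (3*0+1) mod 8) = rotl(K, 1) = 0xA5
k_1 = rotl(K, (3*1+1) mod 8) = rotl(K, 4) = 0x2D
k_2 = rotl(K, (3*2+1) mod 8) = rotl(K, 7) = 0x69
k_3 = rotl(K, (3*3+1) mod 8) = rotl(K, 2) = 0x4B
k_4 = rotl(K, (3*4+1) mod 8) = rotl(K, 5) = 0x5A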